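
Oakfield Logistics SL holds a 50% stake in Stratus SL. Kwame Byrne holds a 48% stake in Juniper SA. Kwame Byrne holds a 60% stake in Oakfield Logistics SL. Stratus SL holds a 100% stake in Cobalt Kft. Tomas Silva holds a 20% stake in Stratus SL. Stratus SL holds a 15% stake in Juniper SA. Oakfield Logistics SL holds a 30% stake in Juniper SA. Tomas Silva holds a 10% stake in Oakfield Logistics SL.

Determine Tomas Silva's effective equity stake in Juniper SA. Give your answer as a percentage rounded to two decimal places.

Tomas reaches Juniper along 3 paths.
Via Oakfield: 10% × 30% = 3%.
Via Oakfield → Stratus: 10% × 50% × 15% = 0.75%.
Via Stratus: 20% × 15% = 3%.
Total: 3% + 0.75% + 3% = 6.75%.

6.75%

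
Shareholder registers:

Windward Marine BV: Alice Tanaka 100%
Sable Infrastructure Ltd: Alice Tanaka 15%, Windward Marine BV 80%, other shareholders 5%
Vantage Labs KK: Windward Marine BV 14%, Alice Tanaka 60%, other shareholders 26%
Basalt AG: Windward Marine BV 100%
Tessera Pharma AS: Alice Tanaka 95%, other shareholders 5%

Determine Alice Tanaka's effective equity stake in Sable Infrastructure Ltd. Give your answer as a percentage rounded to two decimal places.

Alice reaches Sable along 2 paths.
Direct stake: 15% = 15%.
Via Windward: 100% × 80% = 80%.
Total: 15% + 80% = 95%.
Rounded: 95.00%.

95.00%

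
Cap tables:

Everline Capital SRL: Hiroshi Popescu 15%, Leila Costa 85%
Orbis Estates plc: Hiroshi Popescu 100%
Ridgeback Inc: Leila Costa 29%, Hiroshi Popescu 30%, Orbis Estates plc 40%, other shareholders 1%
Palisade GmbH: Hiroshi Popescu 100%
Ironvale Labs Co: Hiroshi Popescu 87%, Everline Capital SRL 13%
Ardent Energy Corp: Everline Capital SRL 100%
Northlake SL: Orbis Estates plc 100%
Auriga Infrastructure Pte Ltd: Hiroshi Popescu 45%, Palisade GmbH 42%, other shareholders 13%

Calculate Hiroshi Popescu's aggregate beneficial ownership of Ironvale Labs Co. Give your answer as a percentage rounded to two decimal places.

Hiroshi reaches Ironvale along 2 paths.
Direct stake: 87% = 87%.
Via Everline: 15% × 13% = 1.95%.
Total: 87% + 1.95% = 88.95%.

88.95%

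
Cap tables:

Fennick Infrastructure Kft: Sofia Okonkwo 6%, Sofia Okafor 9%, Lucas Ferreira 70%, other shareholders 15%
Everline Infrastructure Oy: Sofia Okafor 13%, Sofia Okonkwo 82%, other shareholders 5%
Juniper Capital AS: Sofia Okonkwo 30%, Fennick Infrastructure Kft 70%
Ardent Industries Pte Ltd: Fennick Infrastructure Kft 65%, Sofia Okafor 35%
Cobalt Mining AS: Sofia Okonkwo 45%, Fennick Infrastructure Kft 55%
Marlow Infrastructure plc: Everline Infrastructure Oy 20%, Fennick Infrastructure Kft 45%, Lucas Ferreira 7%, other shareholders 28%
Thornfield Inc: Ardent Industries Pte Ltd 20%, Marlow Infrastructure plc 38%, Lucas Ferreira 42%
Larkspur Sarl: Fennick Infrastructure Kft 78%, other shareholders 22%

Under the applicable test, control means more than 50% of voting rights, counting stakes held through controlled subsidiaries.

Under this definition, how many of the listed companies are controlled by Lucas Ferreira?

7

Lucas holds 70% of Fennick, so Lucas controls Fennick.
Fennick holds 70% of Juniper, so Lucas controls Juniper.
Fennick holds 65% of Ardent, so Lucas controls Ardent.
Fennick holds 55% of Cobalt, so Lucas controls Cobalt.
Fennick and Lucas together hold 45% + 7% = 52% of Marlow, so Lucas controls Marlow.
Ardent and Marlow and Lucas together hold 20% + 38% + 42% = 100% of Thornfield, so Lucas controls Thornfield.
Fennick holds 78% of Larkspur, so Lucas controls Larkspur.
No other company's threshold is met.
Lucas controls 7 companies.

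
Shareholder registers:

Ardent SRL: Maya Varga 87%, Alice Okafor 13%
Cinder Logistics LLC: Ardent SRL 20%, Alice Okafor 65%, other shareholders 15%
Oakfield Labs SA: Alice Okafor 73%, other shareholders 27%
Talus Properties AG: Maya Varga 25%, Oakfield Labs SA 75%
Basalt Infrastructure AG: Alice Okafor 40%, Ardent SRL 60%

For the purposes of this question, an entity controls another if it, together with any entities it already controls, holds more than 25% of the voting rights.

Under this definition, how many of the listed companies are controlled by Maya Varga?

Maya holds 87% of Ardent, so Maya controls Ardent.
Ardent holds 60% of Basalt, so Maya controls Basalt.
No other company's threshold is met.
Maya controls 2 companies.

2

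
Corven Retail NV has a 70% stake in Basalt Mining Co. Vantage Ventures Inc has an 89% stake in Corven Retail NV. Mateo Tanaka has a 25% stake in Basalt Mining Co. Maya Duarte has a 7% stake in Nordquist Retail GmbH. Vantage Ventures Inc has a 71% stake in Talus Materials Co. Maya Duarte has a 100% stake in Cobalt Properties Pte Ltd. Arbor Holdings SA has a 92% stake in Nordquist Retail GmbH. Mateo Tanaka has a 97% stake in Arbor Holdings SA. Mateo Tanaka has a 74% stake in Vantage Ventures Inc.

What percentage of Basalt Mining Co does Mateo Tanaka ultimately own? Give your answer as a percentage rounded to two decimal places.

71.10%

Mateo reaches Basalt along 2 paths.
Direct stake: 25% = 25%.
Via Vantage → Corven: 74% × 89% × 70% = 46.102%.
Total: 25% + 46.102% = 71.102%.
Rounded: 71.10%.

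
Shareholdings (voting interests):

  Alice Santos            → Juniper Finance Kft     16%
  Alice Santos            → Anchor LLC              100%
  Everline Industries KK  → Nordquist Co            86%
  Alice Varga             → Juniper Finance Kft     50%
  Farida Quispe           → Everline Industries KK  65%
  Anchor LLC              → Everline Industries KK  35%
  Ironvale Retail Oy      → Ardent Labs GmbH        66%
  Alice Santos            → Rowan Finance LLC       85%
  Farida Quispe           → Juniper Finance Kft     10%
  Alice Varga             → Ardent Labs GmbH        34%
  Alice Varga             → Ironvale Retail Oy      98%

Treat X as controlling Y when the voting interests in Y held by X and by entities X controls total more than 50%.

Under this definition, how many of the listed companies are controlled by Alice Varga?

Alice Varga holds 98% of Ironvale, so Alice Varga controls Ironvale.
Ironvale and Alice Varga together hold 66% + 34% = 100% of Ardent, so Alice Varga controls Ardent.
No other company's threshold is met.
Alice Varga controls 2 companies.

2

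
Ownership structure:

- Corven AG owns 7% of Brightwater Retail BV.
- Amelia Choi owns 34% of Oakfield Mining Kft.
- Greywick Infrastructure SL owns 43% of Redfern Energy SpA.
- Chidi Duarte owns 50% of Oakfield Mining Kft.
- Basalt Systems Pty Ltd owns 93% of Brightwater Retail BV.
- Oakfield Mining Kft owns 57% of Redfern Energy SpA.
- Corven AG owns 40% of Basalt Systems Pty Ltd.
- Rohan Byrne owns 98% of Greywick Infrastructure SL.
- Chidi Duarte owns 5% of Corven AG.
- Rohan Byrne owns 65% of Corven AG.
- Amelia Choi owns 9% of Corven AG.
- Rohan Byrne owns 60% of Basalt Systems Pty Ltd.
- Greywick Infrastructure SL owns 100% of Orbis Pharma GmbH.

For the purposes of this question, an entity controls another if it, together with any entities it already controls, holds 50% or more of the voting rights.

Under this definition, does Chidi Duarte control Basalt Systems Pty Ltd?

Chidi holds 50% of Oakfield, so Chidi controls Oakfield.
Oakfield holds 57% of Redfern, so Chidi controls Redfern.
Neither Chidi nor any entity Chidi controls holds any voting interest in Basalt.
So Chidi does not control Basalt.

No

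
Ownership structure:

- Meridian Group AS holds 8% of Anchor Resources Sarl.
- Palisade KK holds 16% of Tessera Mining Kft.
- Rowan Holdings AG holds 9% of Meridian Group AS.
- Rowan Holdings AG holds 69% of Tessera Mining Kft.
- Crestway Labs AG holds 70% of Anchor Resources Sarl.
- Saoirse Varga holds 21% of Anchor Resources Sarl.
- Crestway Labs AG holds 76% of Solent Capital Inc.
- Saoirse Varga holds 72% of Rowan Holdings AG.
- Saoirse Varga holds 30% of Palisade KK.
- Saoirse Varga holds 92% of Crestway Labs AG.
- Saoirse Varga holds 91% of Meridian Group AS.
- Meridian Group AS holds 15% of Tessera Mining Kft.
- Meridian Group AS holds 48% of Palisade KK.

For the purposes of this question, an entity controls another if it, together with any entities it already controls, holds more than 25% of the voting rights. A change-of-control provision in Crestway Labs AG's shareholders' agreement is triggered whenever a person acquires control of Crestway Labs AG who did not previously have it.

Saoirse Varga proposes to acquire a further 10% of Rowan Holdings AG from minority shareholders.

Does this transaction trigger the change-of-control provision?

The purchase changes only Saoirse's holdings, so Saoirse is the only person who could newly come to control Crestway.
Saoirse holds 92% of Crestway, so Saoirse controls Crestway.
So Saoirse already controls Crestway before the transaction.
After the purchase, Saoirse's direct stake in Rowan rises to 72% + 10% = 82%.
Saoirse controlled Crestway already, so this is not a new person acquiring control; every other person's position is unchanged or reduced.
No new person acquires control, so the clause is not triggered.

No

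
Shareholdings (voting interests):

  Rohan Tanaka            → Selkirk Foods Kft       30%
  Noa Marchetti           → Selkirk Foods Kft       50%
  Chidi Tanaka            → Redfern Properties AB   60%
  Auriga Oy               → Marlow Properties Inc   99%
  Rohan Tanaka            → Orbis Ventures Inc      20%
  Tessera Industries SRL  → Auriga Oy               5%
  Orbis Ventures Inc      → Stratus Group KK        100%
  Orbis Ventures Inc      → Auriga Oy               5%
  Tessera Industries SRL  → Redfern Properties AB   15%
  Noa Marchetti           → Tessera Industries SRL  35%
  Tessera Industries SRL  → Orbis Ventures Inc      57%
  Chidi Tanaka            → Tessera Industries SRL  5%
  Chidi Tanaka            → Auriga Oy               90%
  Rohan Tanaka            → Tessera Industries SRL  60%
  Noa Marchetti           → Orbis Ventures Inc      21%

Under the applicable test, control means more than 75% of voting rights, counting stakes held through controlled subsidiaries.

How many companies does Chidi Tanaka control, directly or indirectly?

Chidi holds 90% of Auriga, so Chidi controls Auriga.
Auriga holds 99% of Marlow, so Chidi controls Marlow.
No other company's threshold is met.
Chidi controls 2 companies.

2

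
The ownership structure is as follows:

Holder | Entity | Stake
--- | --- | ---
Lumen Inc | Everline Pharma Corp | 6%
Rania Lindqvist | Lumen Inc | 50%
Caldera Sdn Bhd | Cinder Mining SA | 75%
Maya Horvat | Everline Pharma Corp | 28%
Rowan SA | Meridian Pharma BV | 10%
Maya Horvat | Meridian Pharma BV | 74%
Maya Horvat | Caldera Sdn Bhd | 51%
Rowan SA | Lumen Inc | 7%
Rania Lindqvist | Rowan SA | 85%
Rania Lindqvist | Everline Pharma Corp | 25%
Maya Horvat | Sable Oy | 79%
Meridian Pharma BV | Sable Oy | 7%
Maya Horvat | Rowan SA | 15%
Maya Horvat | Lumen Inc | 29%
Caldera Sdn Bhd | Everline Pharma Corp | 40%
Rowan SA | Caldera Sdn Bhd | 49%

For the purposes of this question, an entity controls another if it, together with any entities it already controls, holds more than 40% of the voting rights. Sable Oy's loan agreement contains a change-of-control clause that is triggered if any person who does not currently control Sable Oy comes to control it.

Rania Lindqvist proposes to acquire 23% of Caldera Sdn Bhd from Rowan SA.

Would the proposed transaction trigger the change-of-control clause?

The purchase adds only to Rania's holdings (Rowan's stake shrinks), so Rania is the only person who could newly come to control Sable.
Rania holds 85% of Rowan, so Rania controls Rowan.
Rowan holds 49% of Caldera, so Rania controls Caldera.
Rowan and Rania together hold 7% + 50% = 57% of Lumen, so Rania controls Lumen.
Caldera holds 75% of Cinder, so Rania controls Cinder.
Rania and Lumen and Caldera together hold 25% + 6% + 40% = 71% of Everline, so Rania controls Everline.
Neither Rania nor any entity Rania controls holds any voting interest in Sable.
So before the transaction, Rania does not control Sable.
After the purchase, Rania holds 23% of Caldera directly, and Rowan's stake falls to 26%.
Rowan and Rania together hold 26% + 23% = 49% of Caldera, so Rania controls Caldera.
After the transaction, neither Rania nor any entity Rania controls holds a voting interest in Sable, so Rania still does not control it.
No new person acquires control, so the clause is not triggered.

No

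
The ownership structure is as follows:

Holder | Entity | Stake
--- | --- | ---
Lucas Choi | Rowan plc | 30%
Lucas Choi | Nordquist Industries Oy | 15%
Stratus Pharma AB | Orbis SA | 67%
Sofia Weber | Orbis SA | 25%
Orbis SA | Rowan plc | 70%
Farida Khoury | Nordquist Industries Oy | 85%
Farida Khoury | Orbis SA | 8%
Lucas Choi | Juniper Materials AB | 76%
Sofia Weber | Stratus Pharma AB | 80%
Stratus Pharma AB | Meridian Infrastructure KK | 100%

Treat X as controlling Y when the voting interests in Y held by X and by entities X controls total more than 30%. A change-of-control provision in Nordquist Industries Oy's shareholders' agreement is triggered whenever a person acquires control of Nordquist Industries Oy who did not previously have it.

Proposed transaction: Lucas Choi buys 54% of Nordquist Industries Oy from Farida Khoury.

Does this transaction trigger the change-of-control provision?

Yes

The purchase adds only to Lucas's holdings (Farida's stake shrinks), so Lucas is the only person who could newly come to control Nordquist.
Lucas holds 76% of Juniper, so Lucas controls Juniper.
In Nordquist, Lucas's side holds only 15%, not > 30%.
So before the transaction, Lucas does not control Nordquist.
After the purchase, Lucas's direct stake in Nordquist rises to 15% + 54% = 69%, and Farida's stake falls to 31%.
Lucas holds 69% of Nordquist, so Lucas controls Nordquist.
Lucas did not control Nordquist before and does after, so the clause is triggered.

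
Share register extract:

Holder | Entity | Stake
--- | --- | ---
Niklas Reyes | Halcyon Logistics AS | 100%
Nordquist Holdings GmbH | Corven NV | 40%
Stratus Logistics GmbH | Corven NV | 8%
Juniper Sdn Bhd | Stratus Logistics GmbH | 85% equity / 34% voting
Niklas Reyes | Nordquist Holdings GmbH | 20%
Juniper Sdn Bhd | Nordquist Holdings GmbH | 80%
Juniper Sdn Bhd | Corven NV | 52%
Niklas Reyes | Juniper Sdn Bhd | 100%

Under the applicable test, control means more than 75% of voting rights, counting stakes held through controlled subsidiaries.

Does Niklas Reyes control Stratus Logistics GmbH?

No

Niklas holds 100% of Juniper, so Niklas controls Juniper.
Niklas holds 100% of Halcyon, so Niklas controls Halcyon.
Juniper and Niklas together hold 80% + 20% = 100% of Nordquist, so Niklas controls Nordquist.
Nordquist and Juniper together hold 40% + 52% = 92% of Corven, so Niklas controls Corven.
In Stratus, Niklas's side holds only 34%, not > 75%.
So Niklas does not control Stratus.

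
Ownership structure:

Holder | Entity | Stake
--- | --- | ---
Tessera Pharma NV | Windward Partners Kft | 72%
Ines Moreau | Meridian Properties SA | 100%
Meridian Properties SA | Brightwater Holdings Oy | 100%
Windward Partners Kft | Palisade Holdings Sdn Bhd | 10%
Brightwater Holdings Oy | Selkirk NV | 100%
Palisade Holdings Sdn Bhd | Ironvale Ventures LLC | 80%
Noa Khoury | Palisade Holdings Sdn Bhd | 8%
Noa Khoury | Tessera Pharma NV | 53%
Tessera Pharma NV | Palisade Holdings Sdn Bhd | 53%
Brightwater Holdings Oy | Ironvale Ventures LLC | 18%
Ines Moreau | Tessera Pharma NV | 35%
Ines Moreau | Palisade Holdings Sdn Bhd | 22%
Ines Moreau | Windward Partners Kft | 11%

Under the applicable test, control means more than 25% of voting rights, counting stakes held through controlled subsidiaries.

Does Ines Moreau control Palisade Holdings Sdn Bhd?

Yes

Ines holds 35% of Tessera, so Ines controls Tessera.
Tessera and Ines together hold 72% + 11% = 83% of Windward, so Ines controls Windward.
Windward and Tessera and Ines together hold 10% + 53% + 22% = 85% of Palisade, so Ines controls Palisade.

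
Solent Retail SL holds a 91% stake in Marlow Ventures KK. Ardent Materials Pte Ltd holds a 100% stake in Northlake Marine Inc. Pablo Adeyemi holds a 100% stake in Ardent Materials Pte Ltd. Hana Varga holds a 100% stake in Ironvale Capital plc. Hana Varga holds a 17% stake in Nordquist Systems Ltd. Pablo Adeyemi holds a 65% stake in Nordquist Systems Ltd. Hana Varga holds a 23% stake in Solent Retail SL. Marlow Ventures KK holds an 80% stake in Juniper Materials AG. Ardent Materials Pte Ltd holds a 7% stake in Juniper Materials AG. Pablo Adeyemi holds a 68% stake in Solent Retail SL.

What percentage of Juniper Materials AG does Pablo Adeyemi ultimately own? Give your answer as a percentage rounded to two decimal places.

56.50%

Pablo reaches Juniper along 2 paths.
Via Ardent: 100% × 7% = 7%.
Via Solent → Marlow: 68% × 91% × 80% = 49.504%.
Total: 7% + 49.504% = 56.504%.
Rounded: 56.50%.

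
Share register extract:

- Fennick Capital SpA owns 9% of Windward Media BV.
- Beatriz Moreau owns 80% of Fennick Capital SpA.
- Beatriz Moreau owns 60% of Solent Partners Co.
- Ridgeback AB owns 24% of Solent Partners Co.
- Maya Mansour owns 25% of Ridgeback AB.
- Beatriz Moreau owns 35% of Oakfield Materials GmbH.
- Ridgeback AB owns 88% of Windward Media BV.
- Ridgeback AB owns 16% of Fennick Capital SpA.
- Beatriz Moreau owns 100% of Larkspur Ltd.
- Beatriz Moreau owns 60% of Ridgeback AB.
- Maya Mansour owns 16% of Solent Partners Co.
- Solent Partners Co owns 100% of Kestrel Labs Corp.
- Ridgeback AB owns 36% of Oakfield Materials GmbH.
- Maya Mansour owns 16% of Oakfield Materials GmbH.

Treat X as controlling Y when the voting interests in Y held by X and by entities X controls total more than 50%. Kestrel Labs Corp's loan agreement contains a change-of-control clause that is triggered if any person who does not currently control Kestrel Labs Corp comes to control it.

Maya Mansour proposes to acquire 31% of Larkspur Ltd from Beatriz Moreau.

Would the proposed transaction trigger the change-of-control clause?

The purchase adds only to Maya's holdings (Beatriz's stake shrinks), so Maya is the only person who could newly come to control Kestrel.
Maya's largest direct stake is 25% in Ridgeback, which does not meet the threshold, so Maya controls no company.
Neither Maya nor any entity Maya controls holds any voting interest in Kestrel.
So before the transaction, Maya does not control Kestrel.
After the purchase, Maya holds 31% of Larkspur directly, and Beatriz's stake falls to 69%.
Maya's side now holds 31% of Larkspur, not > 50%, so Maya still does not control Larkspur.
After the transaction, neither Maya nor any entity Maya controls holds a voting interest in Kestrel, so Maya still does not control it.
No new person acquires control, so the clause is not triggered.

No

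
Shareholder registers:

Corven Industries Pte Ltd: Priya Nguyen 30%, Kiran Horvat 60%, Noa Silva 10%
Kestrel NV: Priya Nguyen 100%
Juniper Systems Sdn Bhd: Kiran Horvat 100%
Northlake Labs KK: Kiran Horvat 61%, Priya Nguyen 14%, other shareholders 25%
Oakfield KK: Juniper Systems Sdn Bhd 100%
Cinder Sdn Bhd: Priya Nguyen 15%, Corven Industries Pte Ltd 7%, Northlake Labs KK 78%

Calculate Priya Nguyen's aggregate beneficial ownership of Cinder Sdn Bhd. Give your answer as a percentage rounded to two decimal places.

Priya reaches Cinder along 3 paths.
Direct stake: 15% = 15%.
Via Corven: 30% × 7% = 2.1%.
Via Northlake: 14% × 78% = 10.92%.
Total: 15% + 2.1% + 10.92% = 28.02%.

28.02%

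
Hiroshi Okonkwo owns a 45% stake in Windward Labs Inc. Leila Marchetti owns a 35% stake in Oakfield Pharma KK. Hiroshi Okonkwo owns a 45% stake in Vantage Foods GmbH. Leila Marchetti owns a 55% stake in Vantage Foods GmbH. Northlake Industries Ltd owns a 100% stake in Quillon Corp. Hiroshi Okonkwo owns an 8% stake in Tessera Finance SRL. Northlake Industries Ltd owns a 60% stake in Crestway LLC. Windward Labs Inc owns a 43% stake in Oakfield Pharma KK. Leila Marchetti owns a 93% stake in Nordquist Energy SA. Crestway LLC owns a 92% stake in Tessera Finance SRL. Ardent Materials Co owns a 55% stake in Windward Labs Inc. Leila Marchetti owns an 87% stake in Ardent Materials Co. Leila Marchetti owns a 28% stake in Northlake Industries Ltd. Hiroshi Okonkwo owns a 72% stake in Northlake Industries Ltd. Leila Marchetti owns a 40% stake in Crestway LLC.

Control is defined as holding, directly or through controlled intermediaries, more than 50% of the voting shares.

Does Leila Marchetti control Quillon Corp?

Leila holds 87% of Ardent, so Leila controls Ardent.
Ardent holds 55% of Windward, so Leila controls Windward.
Leila holds 55% of Vantage, so Leila controls Vantage.
Windward and Leila together hold 43% + 35% = 78% of Oakfield, so Leila controls Oakfield.
Leila holds 93% of Nordquist, so Leila controls Nordquist.
Neither Leila nor any entity Leila controls holds any voting interest in Quillon.
So Leila does not control Quillon.

No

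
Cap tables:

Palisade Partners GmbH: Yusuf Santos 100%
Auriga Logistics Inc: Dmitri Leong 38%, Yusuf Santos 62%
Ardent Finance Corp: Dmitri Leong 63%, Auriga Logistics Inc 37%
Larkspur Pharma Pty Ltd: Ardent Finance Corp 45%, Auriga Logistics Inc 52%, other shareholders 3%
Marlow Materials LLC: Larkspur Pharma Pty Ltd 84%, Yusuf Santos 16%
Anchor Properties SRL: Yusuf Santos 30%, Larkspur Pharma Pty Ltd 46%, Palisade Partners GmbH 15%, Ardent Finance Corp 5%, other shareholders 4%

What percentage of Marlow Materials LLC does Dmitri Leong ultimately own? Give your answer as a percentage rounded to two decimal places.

Dmitri reaches Marlow along 3 paths.
Via Ardent → Larkspur: 63% × 45% × 84% = 23.814%.
Via Auriga → Ardent → Larkspur: 38% × 37% × 45% × 84% = 5.31468%.
Via Auriga → Larkspur: 38% × 52% × 84% = 16.5984%.
Total: 23.814% + 5.31468% + 16.5984% = 45.72708%.
Rounded: 45.73%.

45.73%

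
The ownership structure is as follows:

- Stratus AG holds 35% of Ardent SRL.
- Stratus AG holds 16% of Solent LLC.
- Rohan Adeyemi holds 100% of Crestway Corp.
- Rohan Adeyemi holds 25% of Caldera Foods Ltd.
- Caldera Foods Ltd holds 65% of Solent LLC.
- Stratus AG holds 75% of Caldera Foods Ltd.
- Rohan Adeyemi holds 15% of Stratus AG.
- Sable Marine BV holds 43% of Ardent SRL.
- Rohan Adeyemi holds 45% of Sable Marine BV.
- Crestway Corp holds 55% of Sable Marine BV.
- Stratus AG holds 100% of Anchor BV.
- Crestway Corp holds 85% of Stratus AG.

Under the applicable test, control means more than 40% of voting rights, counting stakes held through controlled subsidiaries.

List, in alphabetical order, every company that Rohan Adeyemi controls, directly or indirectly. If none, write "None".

Rohan holds 100% of Crestway, so Rohan controls Crestway.
Rohan and Crestway together hold 45% + 55% = 100% of Sable, so Rohan controls Sable.
Rohan and Crestway together hold 15% + 85% = 100% of Stratus, so Rohan controls Stratus.
Stratus and Rohan together hold 75% + 25% = 100% of Caldera, so Rohan controls Caldera.
Sable and Stratus together hold 43% + 35% = 78% of Ardent, so Rohan controls Ardent.
Stratus and Caldera together hold 16% + 65% = 81% of Solent, so Rohan controls Solent.
Stratus holds 100% of Anchor, so Rohan controls Anchor.

Anchor BV, Ardent SRL, Caldera Foods Ltd, Crestway Corp, Sable Marine BV, Solent LLC, Stratus AG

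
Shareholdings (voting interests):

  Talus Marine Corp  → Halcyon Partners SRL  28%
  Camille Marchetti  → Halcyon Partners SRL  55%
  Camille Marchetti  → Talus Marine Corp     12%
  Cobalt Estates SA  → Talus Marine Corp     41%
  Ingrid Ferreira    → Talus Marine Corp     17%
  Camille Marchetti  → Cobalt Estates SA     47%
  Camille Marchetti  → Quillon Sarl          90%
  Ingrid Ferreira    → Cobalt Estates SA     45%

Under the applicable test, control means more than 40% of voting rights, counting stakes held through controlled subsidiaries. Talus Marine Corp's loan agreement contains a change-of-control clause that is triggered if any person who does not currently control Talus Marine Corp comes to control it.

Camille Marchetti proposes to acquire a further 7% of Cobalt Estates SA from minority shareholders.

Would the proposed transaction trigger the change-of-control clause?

The purchase changes only Camille's holdings, so Camille is the only person who could newly come to control Talus.
Camille holds 47% of Cobalt, so Camille controls Cobalt.
Camille and Cobalt together hold 12% + 41% = 53% of Talus, so Camille controls Talus.
So Camille already controls Talus before the transaction.
After the purchase, Camille's direct stake in Cobalt rises to 47% + 7% = 54%.
Camille controlled Talus already, so this is not a new person acquiring control; every other person's position is unchanged or reduced.
No new person acquires control, so the clause is not triggered.

No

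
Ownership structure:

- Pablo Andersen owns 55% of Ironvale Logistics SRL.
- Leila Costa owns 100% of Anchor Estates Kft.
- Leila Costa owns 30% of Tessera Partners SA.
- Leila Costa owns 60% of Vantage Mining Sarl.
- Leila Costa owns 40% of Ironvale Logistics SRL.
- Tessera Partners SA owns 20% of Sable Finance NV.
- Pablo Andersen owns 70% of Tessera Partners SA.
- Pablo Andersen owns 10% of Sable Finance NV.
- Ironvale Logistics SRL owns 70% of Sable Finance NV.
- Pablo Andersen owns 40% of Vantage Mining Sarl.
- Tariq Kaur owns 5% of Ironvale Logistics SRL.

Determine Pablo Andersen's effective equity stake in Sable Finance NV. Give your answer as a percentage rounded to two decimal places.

Pablo reaches Sable along 3 paths.
Via Tessera: 70% × 20% = 14%.
Via Ironvale: 55% × 70% = 38.5%.
Direct stake: 10% = 10%.
Total: 14% + 38.5% + 10% = 62.5%.
Rounded: 62.50%.

62.50%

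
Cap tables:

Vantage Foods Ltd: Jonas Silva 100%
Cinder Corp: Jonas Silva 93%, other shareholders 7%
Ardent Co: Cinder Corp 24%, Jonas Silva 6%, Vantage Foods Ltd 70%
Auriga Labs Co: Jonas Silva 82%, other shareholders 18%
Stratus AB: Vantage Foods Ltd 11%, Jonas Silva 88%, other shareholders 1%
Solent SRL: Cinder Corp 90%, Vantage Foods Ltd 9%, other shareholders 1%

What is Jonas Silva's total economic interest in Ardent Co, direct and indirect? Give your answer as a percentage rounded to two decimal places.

98.32%

Jonas reaches Ardent along 3 paths.
Via Cinder: 93% × 24% = 22.32%.
Direct stake: 6% = 6%.
Via Vantage: 100% × 70% = 70%.
Total: 22.32% + 6% + 70% = 98.32%.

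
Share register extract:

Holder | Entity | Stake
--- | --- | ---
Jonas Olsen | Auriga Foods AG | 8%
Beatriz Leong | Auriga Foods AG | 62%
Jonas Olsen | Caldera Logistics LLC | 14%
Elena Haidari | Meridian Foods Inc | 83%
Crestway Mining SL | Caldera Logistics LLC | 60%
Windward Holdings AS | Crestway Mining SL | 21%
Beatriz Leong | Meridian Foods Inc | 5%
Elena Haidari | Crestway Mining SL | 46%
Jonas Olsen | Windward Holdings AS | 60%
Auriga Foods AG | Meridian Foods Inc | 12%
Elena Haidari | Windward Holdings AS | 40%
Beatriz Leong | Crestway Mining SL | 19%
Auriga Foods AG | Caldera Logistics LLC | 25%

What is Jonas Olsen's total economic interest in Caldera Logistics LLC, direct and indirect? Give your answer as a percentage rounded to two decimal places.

Jonas reaches Caldera along 3 paths.
Via Auriga: 8% × 25% = 2%.
Direct stake: 14% = 14%.
Via Windward → Crestway: 60% × 21% × 60% = 7.56%.
Total: 2% + 14% + 7.56% = 23.56%.

23.56%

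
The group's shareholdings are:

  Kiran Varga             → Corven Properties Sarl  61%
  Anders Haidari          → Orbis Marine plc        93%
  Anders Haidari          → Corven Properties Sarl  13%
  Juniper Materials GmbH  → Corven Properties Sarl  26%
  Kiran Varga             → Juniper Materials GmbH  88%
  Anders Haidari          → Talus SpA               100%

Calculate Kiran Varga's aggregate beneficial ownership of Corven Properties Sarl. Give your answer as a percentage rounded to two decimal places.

Kiran reaches Corven along 2 paths.
Direct stake: 61% = 61%.
Via Juniper: 88% × 26% = 22.88%.
Total: 61% + 22.88% = 83.88%.

83.88%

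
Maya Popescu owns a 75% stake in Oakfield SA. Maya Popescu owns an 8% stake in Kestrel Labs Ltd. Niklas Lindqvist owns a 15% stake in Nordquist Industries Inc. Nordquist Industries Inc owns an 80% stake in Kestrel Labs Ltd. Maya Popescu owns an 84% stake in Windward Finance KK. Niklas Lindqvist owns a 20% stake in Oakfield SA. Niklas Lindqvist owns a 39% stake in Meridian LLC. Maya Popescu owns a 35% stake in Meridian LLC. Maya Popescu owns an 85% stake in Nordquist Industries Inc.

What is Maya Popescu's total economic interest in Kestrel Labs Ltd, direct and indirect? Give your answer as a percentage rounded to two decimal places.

76.00%

Maya reaches Kestrel along 2 paths.
Via Nordquist: 85% × 80% = 68%.
Direct stake: 8% = 8%.
Total: 68% + 8% = 76%.
Rounded: 76.00%.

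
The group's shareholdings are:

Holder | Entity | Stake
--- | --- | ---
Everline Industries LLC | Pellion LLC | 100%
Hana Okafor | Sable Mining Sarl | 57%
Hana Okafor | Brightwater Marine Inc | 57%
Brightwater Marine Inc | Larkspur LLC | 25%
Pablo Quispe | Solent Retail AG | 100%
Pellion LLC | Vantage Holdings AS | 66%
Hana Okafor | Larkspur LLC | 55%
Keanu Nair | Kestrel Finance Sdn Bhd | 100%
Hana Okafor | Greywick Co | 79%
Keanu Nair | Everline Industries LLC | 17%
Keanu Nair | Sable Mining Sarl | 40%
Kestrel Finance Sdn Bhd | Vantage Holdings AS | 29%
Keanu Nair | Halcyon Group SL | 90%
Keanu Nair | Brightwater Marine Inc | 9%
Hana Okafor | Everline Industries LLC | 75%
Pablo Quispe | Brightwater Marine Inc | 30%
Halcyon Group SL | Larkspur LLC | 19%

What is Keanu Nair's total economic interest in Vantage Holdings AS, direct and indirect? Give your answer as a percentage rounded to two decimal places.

40.22%

Keanu reaches Vantage along 2 paths.
Via Kestrel: 100% × 29% = 29%.
Via Everline → Pellion: 17% × 100% × 66% = 11.22%.
Total: 29% + 11.22% = 40.22%.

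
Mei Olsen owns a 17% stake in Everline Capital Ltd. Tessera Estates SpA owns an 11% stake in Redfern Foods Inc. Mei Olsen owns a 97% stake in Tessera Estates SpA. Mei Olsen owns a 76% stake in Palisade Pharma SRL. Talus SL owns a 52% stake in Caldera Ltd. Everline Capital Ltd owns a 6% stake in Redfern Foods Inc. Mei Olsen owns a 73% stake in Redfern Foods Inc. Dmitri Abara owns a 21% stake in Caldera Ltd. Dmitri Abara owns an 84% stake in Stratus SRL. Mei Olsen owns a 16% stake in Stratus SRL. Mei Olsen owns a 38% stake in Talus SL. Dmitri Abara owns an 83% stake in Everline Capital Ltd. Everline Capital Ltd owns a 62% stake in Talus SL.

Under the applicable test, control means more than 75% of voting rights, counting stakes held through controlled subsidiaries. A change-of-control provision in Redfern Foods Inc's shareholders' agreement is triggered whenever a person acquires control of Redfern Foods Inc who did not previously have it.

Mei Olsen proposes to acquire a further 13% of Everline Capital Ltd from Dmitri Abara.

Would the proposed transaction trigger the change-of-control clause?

The purchase adds only to Mei's holdings (Dmitri's stake shrinks), so Mei is the only person who could newly come to control Redfern.
Mei holds 97% of Tessera, so Mei controls Tessera.
Mei and Tessera together hold 73% + 11% = 84% of Redfern, so Mei controls Redfern.
So Mei already controls Redfern before the transaction.
After the purchase, Mei's direct stake in Everline rises to 17% + 13% = 30%, and Dmitri's stake falls to 70%.
Mei controlled Redfern already, so this is not a new person acquiring control; every other person's position is unchanged or reduced.
No new person acquires control, so the clause is not triggered.

No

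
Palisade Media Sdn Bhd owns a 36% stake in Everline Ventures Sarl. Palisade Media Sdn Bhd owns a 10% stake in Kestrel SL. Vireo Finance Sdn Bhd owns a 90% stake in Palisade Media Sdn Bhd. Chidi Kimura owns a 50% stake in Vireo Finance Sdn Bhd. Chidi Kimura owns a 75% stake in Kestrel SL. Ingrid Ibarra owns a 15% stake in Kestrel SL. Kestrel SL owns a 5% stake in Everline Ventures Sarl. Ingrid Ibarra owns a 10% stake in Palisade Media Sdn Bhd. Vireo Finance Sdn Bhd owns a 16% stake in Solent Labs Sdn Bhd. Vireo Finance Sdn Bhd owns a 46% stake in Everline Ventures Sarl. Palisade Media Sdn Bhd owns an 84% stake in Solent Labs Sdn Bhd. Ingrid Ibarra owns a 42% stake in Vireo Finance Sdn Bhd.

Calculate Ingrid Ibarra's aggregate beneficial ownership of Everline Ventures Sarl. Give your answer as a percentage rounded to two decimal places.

37.52%

Ingrid reaches Everline along 6 paths.
Via Vireo: 42% × 46% = 19.32%.
Via Vireo → Palisade: 42% × 90% × 36% = 13.608%.
Via Palisade: 10% × 36% = 3.6%.
Via Vireo → Palisade → Kestrel: 42% × 90% × 10% × 5% = 0.189%.
Via Palisade → Kestrel: 10% × 10% × 5% = 0.05%.
Via Kestrel: 15% × 5% = 0.75%.
Total: 19.32% + 13.608% + 3.6% + 0.189% + 0.05% + 0.75% = 37.517%.
Rounded: 37.52%.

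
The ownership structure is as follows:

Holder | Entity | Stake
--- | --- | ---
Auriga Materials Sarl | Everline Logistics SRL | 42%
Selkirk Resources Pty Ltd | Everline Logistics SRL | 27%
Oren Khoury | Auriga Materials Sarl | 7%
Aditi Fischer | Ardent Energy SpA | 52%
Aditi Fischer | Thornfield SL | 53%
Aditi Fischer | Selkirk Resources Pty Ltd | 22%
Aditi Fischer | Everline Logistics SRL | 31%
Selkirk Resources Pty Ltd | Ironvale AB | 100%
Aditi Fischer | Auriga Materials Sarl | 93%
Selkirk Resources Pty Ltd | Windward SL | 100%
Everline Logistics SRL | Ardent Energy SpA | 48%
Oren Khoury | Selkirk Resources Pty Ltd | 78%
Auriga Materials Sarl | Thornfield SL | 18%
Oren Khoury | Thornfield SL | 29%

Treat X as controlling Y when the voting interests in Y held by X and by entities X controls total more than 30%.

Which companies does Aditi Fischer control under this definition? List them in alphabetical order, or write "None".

Ardent Energy SpA, Auriga Materials Sarl, Everline Logistics SRL, Thornfield SL

Aditi holds 93% of Auriga, so Aditi controls Auriga.
Aditi and Auriga together hold 31% + 42% = 73% of Everline, so Aditi controls Everline.
Aditi and Everline together hold 52% + 48% = 100% of Ardent, so Aditi controls Ardent.
Aditi and Auriga together hold 53% + 18% = 71% of Thornfield, so Aditi controls Thornfield.
No other company's threshold is met.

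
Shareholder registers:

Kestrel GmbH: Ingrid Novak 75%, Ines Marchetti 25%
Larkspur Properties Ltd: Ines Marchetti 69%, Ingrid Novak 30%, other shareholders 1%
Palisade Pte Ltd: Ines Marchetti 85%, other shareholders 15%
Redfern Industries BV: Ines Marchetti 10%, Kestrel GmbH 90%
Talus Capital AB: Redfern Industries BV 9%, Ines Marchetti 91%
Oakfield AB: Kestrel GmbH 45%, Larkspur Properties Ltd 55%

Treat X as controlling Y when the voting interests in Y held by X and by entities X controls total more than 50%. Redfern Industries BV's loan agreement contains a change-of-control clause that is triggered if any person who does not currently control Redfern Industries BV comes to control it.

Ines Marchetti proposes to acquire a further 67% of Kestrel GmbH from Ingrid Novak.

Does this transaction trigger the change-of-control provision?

Yes

The purchase adds only to Ines's holdings (Ingrid's stake shrinks), so Ines is the only person who could newly come to control Redfern.
Ines holds 69% of Larkspur, so Ines controls Larkspur.
Ines holds 85% of Palisade, so Ines controls Palisade.
Ines holds 91% of Talus, so Ines controls Talus.
Larkspur holds 55% of Oakfield, so Ines controls Oakfield.
In Redfern, Ines's side holds only 10%, not > 50%.
So before the transaction, Ines does not control Redfern.
After the purchase, Ines's direct stake in Kestrel rises to 25% + 67% = 92%, and Ingrid's stake falls to 8%.
Ines holds 92% of Kestrel, so Ines controls Kestrel.
Ines and Kestrel together hold 10% + 90% = 100% of Redfern, so Ines controls Redfern.
Ines did not control Redfern before and does after, so the clause is triggered.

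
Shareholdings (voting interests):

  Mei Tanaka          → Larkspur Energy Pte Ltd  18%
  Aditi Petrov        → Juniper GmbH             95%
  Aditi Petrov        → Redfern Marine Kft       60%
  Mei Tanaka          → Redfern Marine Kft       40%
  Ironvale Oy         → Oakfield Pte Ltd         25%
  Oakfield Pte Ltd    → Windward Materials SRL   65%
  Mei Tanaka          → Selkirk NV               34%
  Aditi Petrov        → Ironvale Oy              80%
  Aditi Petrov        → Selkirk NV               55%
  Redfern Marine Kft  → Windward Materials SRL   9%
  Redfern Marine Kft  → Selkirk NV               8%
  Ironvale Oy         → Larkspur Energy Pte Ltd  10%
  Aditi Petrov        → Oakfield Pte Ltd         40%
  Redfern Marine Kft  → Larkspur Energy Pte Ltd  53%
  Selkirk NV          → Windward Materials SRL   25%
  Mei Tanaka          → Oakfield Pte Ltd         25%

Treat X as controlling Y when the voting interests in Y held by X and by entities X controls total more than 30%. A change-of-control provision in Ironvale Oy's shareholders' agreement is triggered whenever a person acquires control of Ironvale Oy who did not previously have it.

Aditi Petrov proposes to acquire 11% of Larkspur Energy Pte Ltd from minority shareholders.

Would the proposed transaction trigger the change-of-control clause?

No

The purchase changes only Aditi's holdings, so Aditi is the only person who could newly come to control Ironvale.
Aditi holds 80% of Ironvale, so Aditi controls Ironvale.
So Aditi already controls Ironvale before the transaction.
After the purchase, Aditi holds 11% of Larkspur directly.
Aditi controlled Ironvale already, so this is not a new person acquiring control; every other person's position is unchanged or reduced.
No new person acquires control, so the clause is not triggered.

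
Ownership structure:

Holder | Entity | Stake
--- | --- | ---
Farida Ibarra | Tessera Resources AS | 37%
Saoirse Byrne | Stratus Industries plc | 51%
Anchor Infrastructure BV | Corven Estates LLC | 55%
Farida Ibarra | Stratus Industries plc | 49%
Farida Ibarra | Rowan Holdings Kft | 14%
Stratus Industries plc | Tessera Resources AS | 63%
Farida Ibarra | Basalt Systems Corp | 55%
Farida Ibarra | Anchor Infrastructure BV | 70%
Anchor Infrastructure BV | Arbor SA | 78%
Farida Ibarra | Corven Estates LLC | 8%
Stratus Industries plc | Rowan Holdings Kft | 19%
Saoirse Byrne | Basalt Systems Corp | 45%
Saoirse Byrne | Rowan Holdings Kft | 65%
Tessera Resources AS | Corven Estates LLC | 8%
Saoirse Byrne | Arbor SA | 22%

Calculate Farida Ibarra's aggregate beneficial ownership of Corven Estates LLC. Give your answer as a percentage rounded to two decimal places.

Farida reaches Corven along 4 paths.
Via Anchor: 70% × 55% = 38.5%.
Via Stratus → Tessera: 49% × 63% × 8% = 2.4696%.
Via Tessera: 37% × 8% = 2.96%.
Direct stake: 8% = 8%.
Total: 38.5% + 2.4696% + 2.96% + 8% = 51.9296%.
Rounded: 51.93%.

51.93%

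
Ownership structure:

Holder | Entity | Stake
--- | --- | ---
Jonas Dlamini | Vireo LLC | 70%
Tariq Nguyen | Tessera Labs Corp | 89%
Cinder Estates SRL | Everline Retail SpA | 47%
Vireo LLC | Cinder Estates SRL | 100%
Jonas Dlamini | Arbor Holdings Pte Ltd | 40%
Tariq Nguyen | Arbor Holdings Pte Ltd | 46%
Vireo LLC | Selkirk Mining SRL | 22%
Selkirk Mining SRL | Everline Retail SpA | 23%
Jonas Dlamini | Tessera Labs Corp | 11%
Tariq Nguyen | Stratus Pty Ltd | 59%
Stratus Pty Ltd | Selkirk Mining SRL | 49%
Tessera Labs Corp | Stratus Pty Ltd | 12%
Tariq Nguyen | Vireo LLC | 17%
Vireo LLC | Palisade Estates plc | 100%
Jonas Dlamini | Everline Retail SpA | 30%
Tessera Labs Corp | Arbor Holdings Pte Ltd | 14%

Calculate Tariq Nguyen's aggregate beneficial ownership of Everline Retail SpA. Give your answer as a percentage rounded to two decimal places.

Tariq reaches Everline along 4 paths.
Via Vireo → Cinder: 17% × 100% × 47% = 7.99%.
Via Tessera → Stratus → Selkirk: 89% × 12% × 49% × 23% = 1.203636%.
Via Stratus → Selkirk: 59% × 49% × 23% = 6.6493%.
Via Vireo → Selkirk: 17% × 22% × 23% = 0.8602%.
Total: 7.99% + 1.203636% + 6.6493% + 0.8602% = 16.703136%.
Rounded: 16.70%.

16.70%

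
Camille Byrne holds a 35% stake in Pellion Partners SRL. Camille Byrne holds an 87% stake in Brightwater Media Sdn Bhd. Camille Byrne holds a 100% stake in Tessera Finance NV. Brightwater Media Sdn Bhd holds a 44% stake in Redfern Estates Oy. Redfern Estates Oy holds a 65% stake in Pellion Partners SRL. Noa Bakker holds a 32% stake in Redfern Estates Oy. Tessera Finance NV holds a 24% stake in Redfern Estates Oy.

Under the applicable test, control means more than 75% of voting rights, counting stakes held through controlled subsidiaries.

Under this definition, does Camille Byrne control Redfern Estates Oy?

No

Camille holds 100% of Tessera, so Camille controls Tessera.
Camille holds 87% of Brightwater, so Camille controls Brightwater.
In Redfern, Camille's side holds only 44% + 24% = 68%, not > 75%.
So Camille does not control Redfern.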